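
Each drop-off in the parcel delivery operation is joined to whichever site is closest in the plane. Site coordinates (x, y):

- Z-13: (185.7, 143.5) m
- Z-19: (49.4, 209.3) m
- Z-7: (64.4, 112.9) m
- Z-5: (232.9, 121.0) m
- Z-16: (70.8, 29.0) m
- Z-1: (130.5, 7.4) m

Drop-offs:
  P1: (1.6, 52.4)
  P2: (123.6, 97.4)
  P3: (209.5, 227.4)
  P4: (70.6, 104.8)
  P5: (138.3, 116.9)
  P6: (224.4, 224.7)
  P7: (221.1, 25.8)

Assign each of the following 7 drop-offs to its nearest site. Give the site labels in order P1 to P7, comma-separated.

Z-16, Z-7, Z-13, Z-7, Z-13, Z-13, Z-1

P1 → Z-16 (d²=5336.20)
P2 → Z-7 (d²=3744.89)
P3 → Z-13 (d²=7605.65)
P4 → Z-7 (d²=104.05)
P5 → Z-13 (d²=2954.32)
P6 → Z-13 (d²=8091.13)
P7 → Z-1 (d²=8546.92)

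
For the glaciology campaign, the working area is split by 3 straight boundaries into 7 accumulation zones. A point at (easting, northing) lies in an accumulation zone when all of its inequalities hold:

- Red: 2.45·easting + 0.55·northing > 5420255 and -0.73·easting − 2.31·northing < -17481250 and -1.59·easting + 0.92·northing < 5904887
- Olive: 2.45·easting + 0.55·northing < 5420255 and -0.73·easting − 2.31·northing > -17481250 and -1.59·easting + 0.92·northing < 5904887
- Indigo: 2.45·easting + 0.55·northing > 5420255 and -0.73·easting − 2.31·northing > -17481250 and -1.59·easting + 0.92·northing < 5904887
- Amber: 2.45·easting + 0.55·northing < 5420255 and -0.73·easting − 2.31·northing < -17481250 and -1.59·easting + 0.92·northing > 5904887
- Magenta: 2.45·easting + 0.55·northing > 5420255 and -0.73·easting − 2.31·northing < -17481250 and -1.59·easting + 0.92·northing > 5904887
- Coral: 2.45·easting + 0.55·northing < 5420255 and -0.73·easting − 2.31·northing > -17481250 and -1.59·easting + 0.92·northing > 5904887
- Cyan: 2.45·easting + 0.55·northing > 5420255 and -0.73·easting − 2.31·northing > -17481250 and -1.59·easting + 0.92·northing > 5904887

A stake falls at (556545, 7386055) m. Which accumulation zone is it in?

Cyan

2.45·556545 + 0.55·7386055 = 5425865.500, which is > 5420255
-0.73·556545 − 2.31·7386055 = -17468064.900, which is > -17481250
-1.59·556545 + 0.92·7386055 = 5910264.050, which is > 5904887
This sign pattern matches Cyan.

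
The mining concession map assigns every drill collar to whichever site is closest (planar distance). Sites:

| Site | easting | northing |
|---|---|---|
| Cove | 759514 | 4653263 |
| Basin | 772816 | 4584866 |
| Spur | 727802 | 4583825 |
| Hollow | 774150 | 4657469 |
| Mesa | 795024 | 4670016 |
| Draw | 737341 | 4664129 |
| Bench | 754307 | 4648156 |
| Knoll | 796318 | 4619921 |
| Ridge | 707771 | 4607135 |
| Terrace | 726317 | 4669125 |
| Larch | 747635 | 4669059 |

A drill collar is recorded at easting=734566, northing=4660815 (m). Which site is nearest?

Squared distances to each site:
Cove: 679435408.000; Basin: 7231313101.000; Spur: 5973211796.000; Hollow: 1578088772.000; Mesa: 3739828165.000; Draw: 18683221.000; Bench: 549957362.000; Knoll: 5485628740.000; Ridge: 3599514425.000; Terrace: 137102101.000; Larch: 238762297.000.
Minimum at Draw.

Draw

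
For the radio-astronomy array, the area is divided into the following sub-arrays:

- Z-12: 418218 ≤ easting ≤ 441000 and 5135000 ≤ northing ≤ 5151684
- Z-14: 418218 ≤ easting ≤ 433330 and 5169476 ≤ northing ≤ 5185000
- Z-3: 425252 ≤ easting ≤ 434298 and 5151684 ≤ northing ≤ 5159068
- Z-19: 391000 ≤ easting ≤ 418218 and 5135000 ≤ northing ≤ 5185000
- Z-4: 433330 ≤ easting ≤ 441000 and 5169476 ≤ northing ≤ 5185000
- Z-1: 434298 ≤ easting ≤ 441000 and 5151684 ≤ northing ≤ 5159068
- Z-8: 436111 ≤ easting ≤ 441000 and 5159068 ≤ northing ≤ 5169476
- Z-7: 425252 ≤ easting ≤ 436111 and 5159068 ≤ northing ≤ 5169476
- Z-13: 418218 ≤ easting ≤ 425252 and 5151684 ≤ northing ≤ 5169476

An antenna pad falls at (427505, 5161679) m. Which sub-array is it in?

The point has easting = 427505 and northing = 5161679.
Only Z-7 satisfies 425252 ≤ easting ≤ 436111 and 5159068 ≤ northing ≤ 5169476.

Z-7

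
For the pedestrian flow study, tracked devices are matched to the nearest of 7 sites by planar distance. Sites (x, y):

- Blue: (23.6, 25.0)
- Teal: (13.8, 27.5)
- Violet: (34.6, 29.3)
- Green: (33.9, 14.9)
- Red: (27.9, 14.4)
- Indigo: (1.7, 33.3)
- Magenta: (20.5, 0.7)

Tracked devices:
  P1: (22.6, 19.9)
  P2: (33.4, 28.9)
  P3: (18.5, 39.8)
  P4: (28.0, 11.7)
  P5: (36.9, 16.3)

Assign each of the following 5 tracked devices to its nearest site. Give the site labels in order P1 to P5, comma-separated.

P1 → Blue (d²=27.01)
P2 → Violet (d²=1.60)
P3 → Teal (d²=173.38)
P4 → Red (d²=7.30)
P5 → Green (d²=10.96)

Blue, Violet, Teal, Red, Green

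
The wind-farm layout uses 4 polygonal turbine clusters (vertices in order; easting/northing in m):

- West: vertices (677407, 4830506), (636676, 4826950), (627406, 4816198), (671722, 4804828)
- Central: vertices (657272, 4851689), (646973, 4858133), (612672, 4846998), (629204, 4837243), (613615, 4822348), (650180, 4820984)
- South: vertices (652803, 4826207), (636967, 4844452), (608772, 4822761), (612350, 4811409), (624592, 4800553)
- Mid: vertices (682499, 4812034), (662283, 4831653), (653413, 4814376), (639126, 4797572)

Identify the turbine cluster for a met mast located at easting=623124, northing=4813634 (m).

South

Cast a ray rightward from (623124, 4813634). For each polygon, the edges (by vertex number in listed order) whose endpoints lie on opposite sides of northing = 4813634, where each meets that height, and whether that is right or left of the point:
West: 3–4 at easting≈637399.5 (right), 4–1 at easting≈673671.6 (right) → 2 crossings.
Central: no edge straddles that height → 0 crossings.
South: 3–4 at easting≈611648.7 (left), 5–1 at easting≈638976.8 (right) → 1 crossing.
Mid: 1–2 at easting≈680850.3 (right), 3–4 at easting≈652782.1 (right) → 2 crossings.
Only South has an odd count, so the point is inside South.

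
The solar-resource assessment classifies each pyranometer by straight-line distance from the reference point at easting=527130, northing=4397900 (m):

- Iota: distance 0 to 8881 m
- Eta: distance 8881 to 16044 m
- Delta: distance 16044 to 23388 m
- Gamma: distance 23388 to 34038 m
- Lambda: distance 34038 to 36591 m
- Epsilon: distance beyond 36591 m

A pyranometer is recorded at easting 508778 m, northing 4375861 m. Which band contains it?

Distance = √((508778−527130)² + (4375861−4397900)²) = √(336795904.000 + 485717521.000) = 28679.495 m.
23388 ≤ 28679.495 < 34038 → Gamma.

Gamma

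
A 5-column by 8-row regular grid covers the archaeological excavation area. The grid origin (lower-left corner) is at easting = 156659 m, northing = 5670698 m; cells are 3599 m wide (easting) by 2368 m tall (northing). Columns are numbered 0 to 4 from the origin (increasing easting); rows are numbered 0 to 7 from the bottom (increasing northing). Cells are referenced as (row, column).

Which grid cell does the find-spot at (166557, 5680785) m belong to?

Column index: ⌊(166557 − 156659) / 3599⌋ = ⌊2.750⌋ = 2
Row offset from origin: ⌊(5680785 − 5670698) / 2368⌋ = ⌊4.260⌋ = 4 → row 4

(4, 2)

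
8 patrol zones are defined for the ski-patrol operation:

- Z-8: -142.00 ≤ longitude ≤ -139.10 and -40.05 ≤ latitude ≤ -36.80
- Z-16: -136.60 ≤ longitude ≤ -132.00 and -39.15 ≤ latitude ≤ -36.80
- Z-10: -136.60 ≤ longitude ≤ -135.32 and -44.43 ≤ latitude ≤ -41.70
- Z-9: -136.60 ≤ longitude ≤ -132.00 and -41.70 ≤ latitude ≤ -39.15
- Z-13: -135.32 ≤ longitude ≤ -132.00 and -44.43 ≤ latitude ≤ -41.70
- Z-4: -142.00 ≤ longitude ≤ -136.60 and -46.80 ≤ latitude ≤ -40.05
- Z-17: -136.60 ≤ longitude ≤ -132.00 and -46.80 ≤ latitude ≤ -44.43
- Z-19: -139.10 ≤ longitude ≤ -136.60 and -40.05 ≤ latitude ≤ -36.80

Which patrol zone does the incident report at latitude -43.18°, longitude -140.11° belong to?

The point has longitude = -140.11 and latitude = -43.18.
Only Z-4 satisfies -142.00 ≤ longitude ≤ -136.60 and -46.80 ≤ latitude ≤ -40.05.

Z-4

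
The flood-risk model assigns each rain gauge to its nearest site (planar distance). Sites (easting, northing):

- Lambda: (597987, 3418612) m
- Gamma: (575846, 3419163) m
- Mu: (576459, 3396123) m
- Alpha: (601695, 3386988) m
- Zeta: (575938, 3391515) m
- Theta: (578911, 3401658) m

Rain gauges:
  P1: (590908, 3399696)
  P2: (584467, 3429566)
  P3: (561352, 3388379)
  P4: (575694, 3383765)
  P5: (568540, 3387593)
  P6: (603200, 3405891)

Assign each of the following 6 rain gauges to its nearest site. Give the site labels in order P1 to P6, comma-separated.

P1 → Theta (d²=147777453.00)
P2 → Gamma (d²=182544050.00)
P3 → Zeta (d²=222585892.00)
P4 → Zeta (d²=60122036.00)
P5 → Zeta (d²=70112488.00)
P6 → Lambda (d²=188999210.00)

Theta, Gamma, Zeta, Zeta, Zeta, Lambda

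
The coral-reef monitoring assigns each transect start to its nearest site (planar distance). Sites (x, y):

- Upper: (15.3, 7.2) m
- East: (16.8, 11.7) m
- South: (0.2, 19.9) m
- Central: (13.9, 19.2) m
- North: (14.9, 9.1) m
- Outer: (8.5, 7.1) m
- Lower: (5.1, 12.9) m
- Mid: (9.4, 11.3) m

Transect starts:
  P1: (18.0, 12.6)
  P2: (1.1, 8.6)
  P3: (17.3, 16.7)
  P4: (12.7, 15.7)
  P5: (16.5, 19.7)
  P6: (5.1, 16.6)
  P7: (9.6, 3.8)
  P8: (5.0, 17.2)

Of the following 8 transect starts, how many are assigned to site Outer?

P1 → East
P2 → Lower
P3 → Central
P4 → Central
P5 → Central
P6 → Lower
P7 → Outer
P8 → Lower
1 of the 8 goes to Outer.

1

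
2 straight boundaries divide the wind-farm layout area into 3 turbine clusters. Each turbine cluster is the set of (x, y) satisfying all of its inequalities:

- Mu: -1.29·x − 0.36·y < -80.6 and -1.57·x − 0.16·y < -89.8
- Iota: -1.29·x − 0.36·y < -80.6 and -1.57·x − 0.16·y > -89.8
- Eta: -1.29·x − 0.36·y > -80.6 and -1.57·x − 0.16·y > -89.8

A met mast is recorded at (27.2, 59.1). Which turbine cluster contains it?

-1.29·27.2 − 0.36·59.1 = -56.364, which is > -80.6
-1.57·27.2 − 0.16·59.1 = -52.160, which is > -89.8
This sign pattern matches Eta.

Eta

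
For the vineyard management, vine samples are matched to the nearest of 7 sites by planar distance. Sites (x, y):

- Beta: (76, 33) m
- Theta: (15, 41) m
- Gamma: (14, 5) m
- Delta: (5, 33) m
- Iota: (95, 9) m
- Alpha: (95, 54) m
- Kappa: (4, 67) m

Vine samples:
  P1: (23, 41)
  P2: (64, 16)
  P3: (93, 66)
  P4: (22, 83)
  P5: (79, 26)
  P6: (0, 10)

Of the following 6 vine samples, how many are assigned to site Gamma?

1

P1 → Theta
P2 → Beta
P3 → Alpha
P4 → Kappa
P5 → Beta
P6 → Gamma
1 of the 6 goes to Gamma.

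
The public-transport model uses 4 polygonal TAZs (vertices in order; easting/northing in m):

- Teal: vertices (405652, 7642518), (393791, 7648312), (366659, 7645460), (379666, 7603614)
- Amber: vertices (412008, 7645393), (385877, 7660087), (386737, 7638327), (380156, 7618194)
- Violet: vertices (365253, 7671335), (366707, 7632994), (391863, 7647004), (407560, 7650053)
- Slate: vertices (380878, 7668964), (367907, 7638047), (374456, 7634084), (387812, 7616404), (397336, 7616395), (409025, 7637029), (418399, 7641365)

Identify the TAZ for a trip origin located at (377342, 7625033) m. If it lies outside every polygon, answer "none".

Teal

Cast a ray rightward from (377342, 7625033). For each polygon, the edges (by vertex number in listed order) whose endpoints lie on opposite sides of northing = 7625033, where each meets that height, and whether that is right or left of the point:
Teal: 3–4 at easting≈373008.3 (left), 4–1 at easting≈393972.9 (right) → 1 crossing.
Amber: 3–4 at easting≈382391.5 (right), 4–1 at easting≈388165.0 (right) → 2 crossings.
Violet: no edge straddles that height → 0 crossings.
Slate: 3–4 at easting≈381293.4 (right), 5–6 at easting≈402229.4 (right) → 2 crossings.
Only Teal has an odd count, so the point is inside Teal.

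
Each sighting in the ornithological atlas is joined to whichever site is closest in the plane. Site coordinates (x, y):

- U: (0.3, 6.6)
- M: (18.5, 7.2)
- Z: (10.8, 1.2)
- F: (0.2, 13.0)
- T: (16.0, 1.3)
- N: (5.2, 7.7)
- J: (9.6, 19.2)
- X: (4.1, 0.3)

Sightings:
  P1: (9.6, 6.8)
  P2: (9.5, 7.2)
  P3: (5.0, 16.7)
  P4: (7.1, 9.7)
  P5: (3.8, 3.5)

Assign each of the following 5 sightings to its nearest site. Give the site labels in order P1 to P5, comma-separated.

P1 → N (d²=20.17)
P2 → N (d²=18.74)
P3 → J (d²=27.41)
P4 → N (d²=7.61)
P5 → X (d²=10.33)

N, N, J, N, X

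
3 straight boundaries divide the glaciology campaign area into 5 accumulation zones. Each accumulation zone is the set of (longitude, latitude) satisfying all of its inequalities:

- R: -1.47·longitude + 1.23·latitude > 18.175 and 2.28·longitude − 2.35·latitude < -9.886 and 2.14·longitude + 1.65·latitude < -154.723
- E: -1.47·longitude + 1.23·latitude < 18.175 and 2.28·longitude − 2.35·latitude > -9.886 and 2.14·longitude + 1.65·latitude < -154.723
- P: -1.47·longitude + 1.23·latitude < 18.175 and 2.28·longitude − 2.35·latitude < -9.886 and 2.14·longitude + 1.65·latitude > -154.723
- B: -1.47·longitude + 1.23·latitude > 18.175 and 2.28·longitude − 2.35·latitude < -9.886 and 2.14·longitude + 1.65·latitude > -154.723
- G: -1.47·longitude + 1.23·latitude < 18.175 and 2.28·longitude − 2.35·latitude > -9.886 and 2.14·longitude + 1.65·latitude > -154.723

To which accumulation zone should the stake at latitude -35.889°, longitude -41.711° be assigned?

P

-1.47·-41.711 + 1.23·-35.889 = 17.172, which is < 18.175
2.28·-41.711 − 2.35·-35.889 = -10.762, which is < -9.886
2.14·-41.711 + 1.65·-35.889 = -148.478, which is > -154.723
This sign pattern matches P.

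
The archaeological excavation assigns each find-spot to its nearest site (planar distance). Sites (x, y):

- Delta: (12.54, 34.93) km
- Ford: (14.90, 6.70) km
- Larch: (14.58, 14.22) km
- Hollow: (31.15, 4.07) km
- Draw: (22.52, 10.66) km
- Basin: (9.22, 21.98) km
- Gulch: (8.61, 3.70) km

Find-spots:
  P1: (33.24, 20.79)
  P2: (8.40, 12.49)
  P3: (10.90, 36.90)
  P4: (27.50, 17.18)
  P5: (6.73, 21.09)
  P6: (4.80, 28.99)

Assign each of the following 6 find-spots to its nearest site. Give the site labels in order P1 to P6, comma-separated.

Draw, Larch, Delta, Draw, Basin, Basin

P1 → Draw (d²=217.54)
P2 → Larch (d²=41.19)
P3 → Delta (d²=6.57)
P4 → Draw (d²=67.31)
P5 → Basin (d²=6.99)
P6 → Basin (d²=68.68)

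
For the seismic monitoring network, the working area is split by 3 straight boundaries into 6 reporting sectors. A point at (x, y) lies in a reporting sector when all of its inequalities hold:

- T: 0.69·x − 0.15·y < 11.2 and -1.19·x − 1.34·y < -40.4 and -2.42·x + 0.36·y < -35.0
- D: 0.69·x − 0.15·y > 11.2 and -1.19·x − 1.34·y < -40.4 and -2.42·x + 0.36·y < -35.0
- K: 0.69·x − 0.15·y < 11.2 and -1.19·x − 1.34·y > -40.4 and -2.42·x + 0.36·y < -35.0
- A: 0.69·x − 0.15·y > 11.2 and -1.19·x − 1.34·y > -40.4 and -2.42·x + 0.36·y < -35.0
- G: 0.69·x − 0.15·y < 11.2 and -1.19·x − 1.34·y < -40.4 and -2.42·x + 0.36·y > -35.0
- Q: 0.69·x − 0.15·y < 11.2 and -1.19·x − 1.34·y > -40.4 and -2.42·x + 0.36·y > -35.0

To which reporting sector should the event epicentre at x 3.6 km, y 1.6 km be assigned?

Q

0.69·3.6 − 0.15·1.6 = 2.244, which is < 11.2
-1.19·3.6 − 1.34·1.6 = -6.428, which is > -40.4
-2.42·3.6 + 0.36·1.6 = -8.136, which is > -35.0
This sign pattern matches Q.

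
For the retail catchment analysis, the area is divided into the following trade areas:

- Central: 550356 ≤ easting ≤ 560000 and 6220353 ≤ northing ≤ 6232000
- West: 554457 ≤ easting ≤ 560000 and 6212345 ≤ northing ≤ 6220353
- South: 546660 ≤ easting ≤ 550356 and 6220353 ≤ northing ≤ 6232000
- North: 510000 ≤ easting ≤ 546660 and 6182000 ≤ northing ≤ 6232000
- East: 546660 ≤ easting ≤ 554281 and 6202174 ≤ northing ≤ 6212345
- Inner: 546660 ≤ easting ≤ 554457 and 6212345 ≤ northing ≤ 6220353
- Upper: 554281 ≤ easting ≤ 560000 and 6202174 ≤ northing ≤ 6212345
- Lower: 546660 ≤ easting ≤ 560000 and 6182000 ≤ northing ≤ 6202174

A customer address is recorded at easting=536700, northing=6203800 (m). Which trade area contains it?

The point has easting = 536700 and northing = 6203800.
Only North satisfies 510000 ≤ easting ≤ 546660 and 6182000 ≤ northing ≤ 6232000.

North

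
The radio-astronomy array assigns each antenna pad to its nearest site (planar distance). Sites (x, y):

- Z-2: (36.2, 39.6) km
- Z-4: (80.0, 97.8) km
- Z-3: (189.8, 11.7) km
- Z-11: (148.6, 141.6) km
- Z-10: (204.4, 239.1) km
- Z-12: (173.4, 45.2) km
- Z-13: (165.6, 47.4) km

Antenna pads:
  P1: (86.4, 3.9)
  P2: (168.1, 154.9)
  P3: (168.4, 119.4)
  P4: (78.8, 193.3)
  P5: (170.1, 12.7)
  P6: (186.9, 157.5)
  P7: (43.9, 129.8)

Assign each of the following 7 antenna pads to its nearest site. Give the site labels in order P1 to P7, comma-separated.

Z-2, Z-11, Z-11, Z-11, Z-3, Z-11, Z-4

P1 → Z-2 (d²=3794.53)
P2 → Z-11 (d²=557.14)
P3 → Z-11 (d²=884.88)
P4 → Z-11 (d²=7544.93)
P5 → Z-3 (d²=389.09)
P6 → Z-11 (d²=1719.70)
P7 → Z-4 (d²=2327.21)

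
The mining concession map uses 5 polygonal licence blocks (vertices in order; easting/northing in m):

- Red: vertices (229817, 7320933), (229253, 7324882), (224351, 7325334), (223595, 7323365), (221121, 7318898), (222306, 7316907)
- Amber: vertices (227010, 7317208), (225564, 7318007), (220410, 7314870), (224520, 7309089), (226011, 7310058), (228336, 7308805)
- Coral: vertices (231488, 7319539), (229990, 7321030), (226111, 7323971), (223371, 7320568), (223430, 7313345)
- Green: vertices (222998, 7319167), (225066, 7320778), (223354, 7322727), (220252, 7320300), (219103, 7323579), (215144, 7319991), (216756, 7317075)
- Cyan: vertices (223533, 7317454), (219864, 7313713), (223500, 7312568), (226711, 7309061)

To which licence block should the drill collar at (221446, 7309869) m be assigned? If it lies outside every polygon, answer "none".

Cast a ray rightward from (221446, 7309869). For each polygon, the edges (by vertex number in listed order) whose endpoints lie on opposite sides of northing = 7309869, where each meets that height, and whether that is right or left of the point:
Red: no edge straddles that height → 0 crossings.
Amber: 3–4 at easting≈223965.5 (right), 4–5 at easting≈225720.2 (right), 5–6 at easting≈226361.7 (right), 6–1 at easting≈228168.1 (right) → 4 crossings.
Coral: no edge straddles that height → 0 crossings.
Green: no edge straddles that height → 0 crossings.
Cyan: 3–4 at easting≈225971.2 (right), 4–1 at easting≈226405.1 (right) → 2 crossings.
All counts are even, so the point lies outside every listed polygon.

none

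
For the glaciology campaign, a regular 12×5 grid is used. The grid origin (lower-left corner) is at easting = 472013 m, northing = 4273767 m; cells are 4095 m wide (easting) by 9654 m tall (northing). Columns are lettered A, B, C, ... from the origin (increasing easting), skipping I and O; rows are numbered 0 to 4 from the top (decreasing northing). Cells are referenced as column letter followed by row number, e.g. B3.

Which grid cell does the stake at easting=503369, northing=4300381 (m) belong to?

Column index: ⌊(503369 − 472013) / 4095⌋ = ⌊7.657⌋ = 7 → column H
Row offset from origin: ⌊(4300381 − 4273767) / 9654⌋ = ⌊2.757⌋ = 2 → row 2 (counted from top)

H2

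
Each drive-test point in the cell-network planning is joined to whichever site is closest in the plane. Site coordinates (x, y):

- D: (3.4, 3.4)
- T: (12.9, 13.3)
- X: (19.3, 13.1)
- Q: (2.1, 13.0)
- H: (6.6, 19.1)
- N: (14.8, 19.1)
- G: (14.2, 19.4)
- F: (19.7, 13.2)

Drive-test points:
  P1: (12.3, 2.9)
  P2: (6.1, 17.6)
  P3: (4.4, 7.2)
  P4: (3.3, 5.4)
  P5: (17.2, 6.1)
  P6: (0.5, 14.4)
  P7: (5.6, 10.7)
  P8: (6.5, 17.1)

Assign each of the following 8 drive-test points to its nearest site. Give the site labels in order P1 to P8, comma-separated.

D, H, D, D, X, Q, Q, H

P1 → D (d²=79.46)
P2 → H (d²=2.50)
P3 → D (d²=15.44)
P4 → D (d²=4.01)
P5 → X (d²=53.41)
P6 → Q (d²=4.52)
P7 → Q (d²=17.54)
P8 → H (d²=4.01)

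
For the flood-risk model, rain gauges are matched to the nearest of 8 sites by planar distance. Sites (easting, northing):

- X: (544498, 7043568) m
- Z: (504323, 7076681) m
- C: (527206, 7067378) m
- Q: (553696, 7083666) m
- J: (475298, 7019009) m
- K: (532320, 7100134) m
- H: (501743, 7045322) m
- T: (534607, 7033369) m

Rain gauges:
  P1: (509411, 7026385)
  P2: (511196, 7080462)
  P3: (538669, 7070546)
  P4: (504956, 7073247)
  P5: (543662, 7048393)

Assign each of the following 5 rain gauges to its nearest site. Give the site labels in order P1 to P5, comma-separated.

H, Z, C, Z, X

P1 → H (d²=417408193.00)
P2 → Z (d²=61534090.00)
P3 → C (d²=141436593.00)
P4 → Z (d²=12193045.00)
P5 → X (d²=23979521.00)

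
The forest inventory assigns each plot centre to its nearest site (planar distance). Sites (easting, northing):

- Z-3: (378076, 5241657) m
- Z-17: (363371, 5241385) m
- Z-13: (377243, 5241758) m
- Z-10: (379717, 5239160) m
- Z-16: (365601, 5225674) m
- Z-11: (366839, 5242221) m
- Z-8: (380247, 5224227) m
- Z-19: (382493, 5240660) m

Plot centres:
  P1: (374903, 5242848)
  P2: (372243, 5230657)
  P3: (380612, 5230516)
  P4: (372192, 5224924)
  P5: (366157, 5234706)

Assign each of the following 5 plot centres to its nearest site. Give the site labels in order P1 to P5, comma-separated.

P1 → Z-13 (d²=6663700.00)
P2 → Z-16 (d²=68946453.00)
P3 → Z-8 (d²=39684746.00)
P4 → Z-16 (d²=44003781.00)
P5 → Z-17 (d²=52370837.00)

Z-13, Z-16, Z-8, Z-16, Z-17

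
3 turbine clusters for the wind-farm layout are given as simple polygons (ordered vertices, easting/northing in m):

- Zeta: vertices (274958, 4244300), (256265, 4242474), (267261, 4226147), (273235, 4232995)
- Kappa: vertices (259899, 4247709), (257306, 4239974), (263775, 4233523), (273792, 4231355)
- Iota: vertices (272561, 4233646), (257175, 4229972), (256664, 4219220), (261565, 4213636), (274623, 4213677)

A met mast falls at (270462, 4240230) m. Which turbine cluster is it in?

Zeta

Cast a ray rightward from (270462, 4240230). For each polygon, the edges (by vertex number in listed order) whose endpoints lie on opposite sides of northing = 4240230, where each meets that height, and whether that is right or left of the point:
Zeta: 2–3 at easting≈257776.3 (left), 4–1 at easting≈274337.7 (right) → 1 crossing.
Kappa: 1–2 at easting≈257391.8 (left), 4–1 at easting≈266252.5 (left) → 0 crossings.
Iota: no edge straddles that height → 0 crossings.
Only Zeta has an odd count, so the point is inside Zeta.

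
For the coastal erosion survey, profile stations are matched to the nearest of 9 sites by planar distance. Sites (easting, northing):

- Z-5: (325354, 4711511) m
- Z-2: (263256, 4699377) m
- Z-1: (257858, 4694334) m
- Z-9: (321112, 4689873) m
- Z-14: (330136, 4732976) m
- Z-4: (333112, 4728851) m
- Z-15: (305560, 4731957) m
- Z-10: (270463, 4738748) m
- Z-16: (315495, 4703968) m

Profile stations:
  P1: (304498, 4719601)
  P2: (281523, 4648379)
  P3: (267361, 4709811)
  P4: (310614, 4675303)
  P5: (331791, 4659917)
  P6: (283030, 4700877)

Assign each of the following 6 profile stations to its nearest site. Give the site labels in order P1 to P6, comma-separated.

P1 → Z-15 (d²=153798580.00)
P2 → Z-1 (d²=2671894250.00)
P3 → Z-2 (d²=125719381.00)
P4 → Z-9 (d²=322492904.00)
P5 → Z-9 (d²=1011402977.00)
P6 → Z-2 (d²=393261076.00)

Z-15, Z-1, Z-2, Z-9, Z-9, Z-2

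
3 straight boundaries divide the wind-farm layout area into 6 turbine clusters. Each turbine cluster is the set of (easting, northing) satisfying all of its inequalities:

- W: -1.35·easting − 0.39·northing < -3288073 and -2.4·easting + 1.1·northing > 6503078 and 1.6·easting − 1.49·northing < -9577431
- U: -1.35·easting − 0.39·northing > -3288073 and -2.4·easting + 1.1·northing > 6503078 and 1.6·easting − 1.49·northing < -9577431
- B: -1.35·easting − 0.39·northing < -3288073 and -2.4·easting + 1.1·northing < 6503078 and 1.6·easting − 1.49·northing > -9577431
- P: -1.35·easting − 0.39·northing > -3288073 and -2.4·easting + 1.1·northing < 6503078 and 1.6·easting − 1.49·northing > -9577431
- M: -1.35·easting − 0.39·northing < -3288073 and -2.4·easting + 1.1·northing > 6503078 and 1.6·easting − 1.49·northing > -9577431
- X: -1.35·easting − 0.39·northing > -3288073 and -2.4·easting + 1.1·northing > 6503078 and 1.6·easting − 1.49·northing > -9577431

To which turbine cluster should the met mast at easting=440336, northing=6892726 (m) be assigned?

-1.35·440336 − 0.39·6892726 = -3282616.740, which is > -3288073
-2.4·440336 + 1.1·6892726 = 6525192.200, which is > 6503078
1.6·440336 − 1.49·6892726 = -9565624.140, which is > -9577431
This sign pattern matches X.

X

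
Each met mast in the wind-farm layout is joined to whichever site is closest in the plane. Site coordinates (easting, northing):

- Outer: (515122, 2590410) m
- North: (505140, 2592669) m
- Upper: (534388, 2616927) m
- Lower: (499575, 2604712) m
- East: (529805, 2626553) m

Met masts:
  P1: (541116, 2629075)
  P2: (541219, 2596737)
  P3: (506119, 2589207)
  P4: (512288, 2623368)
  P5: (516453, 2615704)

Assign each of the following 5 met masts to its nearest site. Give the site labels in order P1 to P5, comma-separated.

East, Upper, North, East, East

P1 → East (d²=134299205.00)
P2 → Upper (d²=454298661.00)
P3 → North (d²=12943885.00)
P4 → East (d²=316989514.00)
P5 → East (d²=295976705.00)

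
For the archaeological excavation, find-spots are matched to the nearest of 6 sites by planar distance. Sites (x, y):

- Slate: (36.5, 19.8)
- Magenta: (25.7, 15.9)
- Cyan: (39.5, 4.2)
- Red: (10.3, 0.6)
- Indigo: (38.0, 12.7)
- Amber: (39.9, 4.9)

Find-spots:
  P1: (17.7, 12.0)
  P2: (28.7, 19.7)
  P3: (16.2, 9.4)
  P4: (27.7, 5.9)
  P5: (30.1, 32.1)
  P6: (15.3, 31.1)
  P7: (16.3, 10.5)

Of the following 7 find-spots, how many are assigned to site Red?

1

P1 → Magenta
P2 → Magenta
P3 → Red
P4 → Magenta
P5 → Slate
P6 → Magenta
P7 → Magenta
1 of the 7 goes to Red.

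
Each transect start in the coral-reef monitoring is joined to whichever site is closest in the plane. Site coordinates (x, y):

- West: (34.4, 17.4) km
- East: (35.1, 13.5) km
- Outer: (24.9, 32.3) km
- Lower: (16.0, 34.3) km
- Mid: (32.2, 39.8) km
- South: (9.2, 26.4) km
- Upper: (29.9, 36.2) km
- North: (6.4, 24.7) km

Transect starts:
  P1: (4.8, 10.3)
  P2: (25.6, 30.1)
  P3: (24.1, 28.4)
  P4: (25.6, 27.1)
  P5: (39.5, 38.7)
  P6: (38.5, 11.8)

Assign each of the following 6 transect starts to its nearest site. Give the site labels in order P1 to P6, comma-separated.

North, Outer, Outer, Outer, Mid, East

P1 → North (d²=209.92)
P2 → Outer (d²=5.33)
P3 → Outer (d²=15.85)
P4 → Outer (d²=27.53)
P5 → Mid (d²=54.50)
P6 → East (d²=14.45)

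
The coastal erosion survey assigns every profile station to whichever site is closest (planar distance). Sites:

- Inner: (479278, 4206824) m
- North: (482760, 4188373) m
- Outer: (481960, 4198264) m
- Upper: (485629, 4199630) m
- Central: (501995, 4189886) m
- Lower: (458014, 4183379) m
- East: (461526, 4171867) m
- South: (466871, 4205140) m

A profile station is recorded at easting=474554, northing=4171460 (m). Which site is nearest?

East

Squared distances to each site:
Inner: 1272928672.000; North: 353388005.000; Outer: 773303252.000; Upper: 916204525.000; Central: 1092525957.000; Lower: 415634161.000; East: 169894433.000; South: 1193370889.000.
Minimum at East.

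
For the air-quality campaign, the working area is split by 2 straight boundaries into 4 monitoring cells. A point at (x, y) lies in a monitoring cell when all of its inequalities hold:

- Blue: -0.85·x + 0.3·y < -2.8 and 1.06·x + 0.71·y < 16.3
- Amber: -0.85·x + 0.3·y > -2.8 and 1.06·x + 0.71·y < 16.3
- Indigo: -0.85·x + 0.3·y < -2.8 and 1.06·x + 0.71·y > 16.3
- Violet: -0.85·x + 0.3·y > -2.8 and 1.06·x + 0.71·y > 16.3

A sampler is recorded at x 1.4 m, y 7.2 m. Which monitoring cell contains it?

-0.85·1.4 + 0.3·7.2 = 0.970, which is > -2.8
1.06·1.4 + 0.71·7.2 = 6.596, which is < 16.3
This sign pattern matches Amber.

Amber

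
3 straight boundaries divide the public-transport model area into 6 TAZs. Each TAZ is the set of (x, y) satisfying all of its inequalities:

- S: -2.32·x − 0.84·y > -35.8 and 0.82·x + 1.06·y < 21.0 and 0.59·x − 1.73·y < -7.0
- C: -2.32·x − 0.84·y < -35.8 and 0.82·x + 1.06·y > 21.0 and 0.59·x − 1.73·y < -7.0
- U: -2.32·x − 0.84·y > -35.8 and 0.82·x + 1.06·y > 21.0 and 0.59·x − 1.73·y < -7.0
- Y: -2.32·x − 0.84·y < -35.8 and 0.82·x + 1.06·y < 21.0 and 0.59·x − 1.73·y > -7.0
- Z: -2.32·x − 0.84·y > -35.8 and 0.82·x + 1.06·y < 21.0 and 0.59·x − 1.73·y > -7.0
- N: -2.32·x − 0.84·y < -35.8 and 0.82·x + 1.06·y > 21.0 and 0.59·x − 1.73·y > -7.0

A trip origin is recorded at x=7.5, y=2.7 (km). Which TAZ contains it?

Z

-2.32·7.5 − 0.84·2.7 = -19.668, which is > -35.8
0.82·7.5 + 1.06·2.7 = 9.012, which is < 21.0
0.59·7.5 − 1.73·2.7 = -0.246, which is > -7.0
This sign pattern matches Z.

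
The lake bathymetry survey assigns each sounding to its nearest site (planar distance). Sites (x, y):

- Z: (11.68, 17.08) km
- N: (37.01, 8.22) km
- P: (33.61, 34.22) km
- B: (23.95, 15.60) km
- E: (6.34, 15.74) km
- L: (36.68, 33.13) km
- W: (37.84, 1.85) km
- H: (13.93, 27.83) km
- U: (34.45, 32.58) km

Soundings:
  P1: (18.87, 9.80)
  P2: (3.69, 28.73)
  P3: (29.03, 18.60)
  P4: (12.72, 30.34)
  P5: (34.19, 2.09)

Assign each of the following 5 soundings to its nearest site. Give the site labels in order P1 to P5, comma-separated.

B, H, B, H, W

P1 → B (d²=59.45)
P2 → H (d²=105.67)
P3 → B (d²=34.81)
P4 → H (d²=7.76)
P5 → W (d²=13.38)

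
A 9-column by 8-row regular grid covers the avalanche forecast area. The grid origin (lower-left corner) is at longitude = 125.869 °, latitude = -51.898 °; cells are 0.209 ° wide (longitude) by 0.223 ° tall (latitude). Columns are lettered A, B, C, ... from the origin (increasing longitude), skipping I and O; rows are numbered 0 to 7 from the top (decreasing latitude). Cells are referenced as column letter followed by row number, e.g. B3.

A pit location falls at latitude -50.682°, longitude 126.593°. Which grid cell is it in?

D2

Column index: ⌊(126.593 − 125.869) / 0.209⌋ = ⌊3.464⌋ = 3 → column D
Row offset from origin: ⌊(-50.682 − -51.898) / 0.223⌋ = ⌊5.453⌋ = 5 → row 2 (counted from top)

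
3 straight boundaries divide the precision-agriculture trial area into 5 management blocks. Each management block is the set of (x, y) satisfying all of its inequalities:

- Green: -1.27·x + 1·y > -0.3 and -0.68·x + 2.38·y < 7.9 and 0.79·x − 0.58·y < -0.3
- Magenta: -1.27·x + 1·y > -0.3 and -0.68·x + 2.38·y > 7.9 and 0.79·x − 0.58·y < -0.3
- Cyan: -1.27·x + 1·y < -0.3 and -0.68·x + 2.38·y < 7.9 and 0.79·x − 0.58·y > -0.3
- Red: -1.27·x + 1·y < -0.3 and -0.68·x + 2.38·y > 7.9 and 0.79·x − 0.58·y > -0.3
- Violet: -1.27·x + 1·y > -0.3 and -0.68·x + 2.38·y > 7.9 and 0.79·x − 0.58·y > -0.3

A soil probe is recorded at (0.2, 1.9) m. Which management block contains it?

-1.27·0.2 + 1·1.9 = 1.646, which is > -0.3
-0.68·0.2 + 2.38·1.9 = 4.386, which is < 7.9
0.79·0.2 − 0.58·1.9 = -0.944, which is < -0.3
This sign pattern matches Green.

Green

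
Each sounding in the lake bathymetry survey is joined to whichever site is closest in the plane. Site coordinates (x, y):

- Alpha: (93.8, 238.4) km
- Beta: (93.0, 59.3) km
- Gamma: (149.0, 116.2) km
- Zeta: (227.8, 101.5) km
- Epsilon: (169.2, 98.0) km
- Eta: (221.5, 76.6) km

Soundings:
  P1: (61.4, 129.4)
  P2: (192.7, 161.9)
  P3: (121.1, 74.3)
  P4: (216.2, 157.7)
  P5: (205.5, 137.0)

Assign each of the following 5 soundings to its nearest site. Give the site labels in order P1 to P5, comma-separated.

P1 → Beta (d²=5912.57)
P2 → Gamma (d²=3998.18)
P3 → Beta (d²=1014.61)
P4 → Zeta (d²=3293.00)
P5 → Zeta (d²=1757.54)

Beta, Gamma, Beta, Zeta, Zeta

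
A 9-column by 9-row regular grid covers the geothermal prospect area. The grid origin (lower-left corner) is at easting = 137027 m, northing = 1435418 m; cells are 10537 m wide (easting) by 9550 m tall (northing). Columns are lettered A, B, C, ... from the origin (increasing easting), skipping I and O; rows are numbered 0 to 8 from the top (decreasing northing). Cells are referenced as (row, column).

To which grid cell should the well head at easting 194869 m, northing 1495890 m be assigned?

Column index: ⌊(194869 − 137027) / 10537⌋ = ⌊5.489⌋ = 5 → column F
Row offset from origin: ⌊(1495890 − 1435418) / 9550⌋ = ⌊6.332⌋ = 6 → row 2 (counted from top)

(2, F)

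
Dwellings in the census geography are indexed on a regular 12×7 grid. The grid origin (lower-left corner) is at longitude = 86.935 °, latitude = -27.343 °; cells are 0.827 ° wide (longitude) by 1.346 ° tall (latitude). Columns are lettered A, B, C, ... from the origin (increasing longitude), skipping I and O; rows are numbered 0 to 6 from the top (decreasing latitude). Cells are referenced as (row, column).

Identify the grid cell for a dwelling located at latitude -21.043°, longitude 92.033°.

Column index: ⌊(92.033 − 86.935) / 0.827⌋ = ⌊6.164⌋ = 6 → column G
Row offset from origin: ⌊(-21.043 − -27.343) / 1.346⌋ = ⌊4.681⌋ = 4 → row 2 (counted from top)

(2, G)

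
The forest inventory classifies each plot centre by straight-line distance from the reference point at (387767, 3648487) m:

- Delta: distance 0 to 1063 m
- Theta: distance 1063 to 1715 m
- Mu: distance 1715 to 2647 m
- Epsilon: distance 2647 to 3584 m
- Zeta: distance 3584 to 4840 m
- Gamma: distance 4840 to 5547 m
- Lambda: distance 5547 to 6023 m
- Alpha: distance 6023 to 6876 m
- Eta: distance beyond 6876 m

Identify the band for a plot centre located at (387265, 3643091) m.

Distance = √((387265−387767)² + (3643091−3648487)²) = √(252004.000 + 29116816.000) = 5419.301 m.
4840 ≤ 5419.301 < 5547 → Gamma.

Gamma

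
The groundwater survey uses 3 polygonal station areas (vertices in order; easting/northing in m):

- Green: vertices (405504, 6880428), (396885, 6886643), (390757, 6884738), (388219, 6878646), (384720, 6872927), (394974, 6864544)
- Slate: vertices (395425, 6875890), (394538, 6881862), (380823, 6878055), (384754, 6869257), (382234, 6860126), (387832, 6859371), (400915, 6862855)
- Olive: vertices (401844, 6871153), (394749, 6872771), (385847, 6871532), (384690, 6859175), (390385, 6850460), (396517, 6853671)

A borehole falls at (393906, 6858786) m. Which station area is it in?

Cast a ray rightward from (393906, 6858786). For each polygon, the edges (by vertex number in listed order) whose endpoints lie on opposite sides of northing = 6858786, where each meets that height, and whether that is right or left of the point:
Green: no edge straddles that height → 0 crossings.
Slate: no edge straddles that height → 0 crossings.
Olive: 4–5 at easting≈384944.2 (left), 6–1 at easting≈398075.6 (right) → 1 crossing.
Only Olive has an odd count, so the point is inside Olive.

Olive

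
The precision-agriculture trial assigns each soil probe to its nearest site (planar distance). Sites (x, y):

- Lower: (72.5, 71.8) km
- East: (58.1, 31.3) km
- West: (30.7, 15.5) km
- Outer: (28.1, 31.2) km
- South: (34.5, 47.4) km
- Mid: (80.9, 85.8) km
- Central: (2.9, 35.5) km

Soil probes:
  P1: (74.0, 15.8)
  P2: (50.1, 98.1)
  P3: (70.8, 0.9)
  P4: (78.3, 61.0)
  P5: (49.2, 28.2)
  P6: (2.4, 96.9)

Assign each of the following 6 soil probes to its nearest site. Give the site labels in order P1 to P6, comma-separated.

East, Mid, East, Lower, East, South

P1 → East (d²=493.06)
P2 → Mid (d²=1099.93)
P3 → East (d²=1085.45)
P4 → Lower (d²=150.28)
P5 → East (d²=88.82)
P6 → South (d²=3480.66)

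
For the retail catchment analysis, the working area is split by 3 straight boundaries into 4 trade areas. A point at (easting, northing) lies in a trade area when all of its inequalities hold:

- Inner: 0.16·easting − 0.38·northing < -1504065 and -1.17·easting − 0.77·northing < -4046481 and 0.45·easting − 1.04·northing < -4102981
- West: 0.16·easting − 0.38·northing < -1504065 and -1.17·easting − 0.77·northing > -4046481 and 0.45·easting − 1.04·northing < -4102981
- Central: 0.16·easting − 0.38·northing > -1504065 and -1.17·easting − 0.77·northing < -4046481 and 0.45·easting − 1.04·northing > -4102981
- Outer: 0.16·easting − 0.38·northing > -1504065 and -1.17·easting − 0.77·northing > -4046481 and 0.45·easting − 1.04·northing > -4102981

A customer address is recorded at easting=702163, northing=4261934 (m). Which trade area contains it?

0.16·702163 − 0.38·4261934 = -1507188.840, which is < -1504065
-1.17·702163 − 0.77·4261934 = -4103219.890, which is < -4046481
0.45·702163 − 1.04·4261934 = -4116438.010, which is < -4102981
This sign pattern matches Inner.

Inner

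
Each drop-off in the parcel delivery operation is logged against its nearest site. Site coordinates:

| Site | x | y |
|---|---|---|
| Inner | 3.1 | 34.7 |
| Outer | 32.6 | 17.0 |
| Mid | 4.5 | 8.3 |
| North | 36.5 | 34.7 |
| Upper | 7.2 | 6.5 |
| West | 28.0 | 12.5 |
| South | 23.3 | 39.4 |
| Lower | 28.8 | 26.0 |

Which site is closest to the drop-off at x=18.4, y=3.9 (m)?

Upper

Squared distances to each site:
Inner: 1182.730; Outer: 373.250; Mid: 212.570; North: 1276.250; Upper: 132.200; West: 166.120; South: 1284.260; Lower: 596.570.
Minimum at Upper.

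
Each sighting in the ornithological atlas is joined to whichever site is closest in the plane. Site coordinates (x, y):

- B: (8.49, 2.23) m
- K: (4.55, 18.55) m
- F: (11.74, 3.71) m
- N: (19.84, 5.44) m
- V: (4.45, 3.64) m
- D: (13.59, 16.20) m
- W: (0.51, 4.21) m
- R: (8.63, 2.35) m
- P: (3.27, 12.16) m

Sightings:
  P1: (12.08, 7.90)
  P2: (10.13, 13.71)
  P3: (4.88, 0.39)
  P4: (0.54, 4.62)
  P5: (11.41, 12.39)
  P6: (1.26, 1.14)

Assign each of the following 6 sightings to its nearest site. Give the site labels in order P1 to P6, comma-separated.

F, D, V, W, D, W

P1 → F (d²=17.67)
P2 → D (d²=18.17)
P3 → V (d²=10.75)
P4 → W (d²=0.17)
P5 → D (d²=19.27)
P6 → W (d²=9.99)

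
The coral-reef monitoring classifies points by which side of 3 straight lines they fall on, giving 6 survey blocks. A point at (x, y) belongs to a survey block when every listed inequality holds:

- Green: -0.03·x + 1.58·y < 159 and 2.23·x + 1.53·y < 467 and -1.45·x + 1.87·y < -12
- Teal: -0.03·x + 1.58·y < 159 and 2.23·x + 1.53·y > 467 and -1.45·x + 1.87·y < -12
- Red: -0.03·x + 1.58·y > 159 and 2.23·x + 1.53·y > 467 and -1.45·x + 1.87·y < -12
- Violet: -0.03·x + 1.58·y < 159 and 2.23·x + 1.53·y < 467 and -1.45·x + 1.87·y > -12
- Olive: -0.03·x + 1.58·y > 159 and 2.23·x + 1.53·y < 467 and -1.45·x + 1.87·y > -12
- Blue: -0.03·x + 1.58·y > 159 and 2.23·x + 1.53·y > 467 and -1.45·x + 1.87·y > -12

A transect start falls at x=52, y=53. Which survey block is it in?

-0.03·52 + 1.58·53 = 82.180, which is < 159
2.23·52 + 1.53·53 = 197.050, which is < 467
-1.45·52 + 1.87·53 = 23.710, which is > -12
This sign pattern matches Violet.

Violet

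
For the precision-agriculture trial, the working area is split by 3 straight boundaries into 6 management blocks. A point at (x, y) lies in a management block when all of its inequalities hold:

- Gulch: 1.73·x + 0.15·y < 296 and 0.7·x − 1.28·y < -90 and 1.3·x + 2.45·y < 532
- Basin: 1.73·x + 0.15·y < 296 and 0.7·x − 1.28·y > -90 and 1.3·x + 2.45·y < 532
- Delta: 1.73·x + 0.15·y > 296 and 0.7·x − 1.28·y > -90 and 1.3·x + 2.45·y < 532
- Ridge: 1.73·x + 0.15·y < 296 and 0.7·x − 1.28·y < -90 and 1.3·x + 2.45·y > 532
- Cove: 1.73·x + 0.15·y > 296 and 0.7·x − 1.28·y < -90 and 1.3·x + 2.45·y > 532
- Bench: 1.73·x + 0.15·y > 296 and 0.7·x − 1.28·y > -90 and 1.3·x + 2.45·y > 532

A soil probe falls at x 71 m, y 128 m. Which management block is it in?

Gulch

1.73·71 + 0.15·128 = 142.030, which is < 296
0.7·71 − 1.28·128 = -114.140, which is < -90
1.3·71 + 2.45·128 = 405.900, which is < 532
This sign pattern matches Gulch.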